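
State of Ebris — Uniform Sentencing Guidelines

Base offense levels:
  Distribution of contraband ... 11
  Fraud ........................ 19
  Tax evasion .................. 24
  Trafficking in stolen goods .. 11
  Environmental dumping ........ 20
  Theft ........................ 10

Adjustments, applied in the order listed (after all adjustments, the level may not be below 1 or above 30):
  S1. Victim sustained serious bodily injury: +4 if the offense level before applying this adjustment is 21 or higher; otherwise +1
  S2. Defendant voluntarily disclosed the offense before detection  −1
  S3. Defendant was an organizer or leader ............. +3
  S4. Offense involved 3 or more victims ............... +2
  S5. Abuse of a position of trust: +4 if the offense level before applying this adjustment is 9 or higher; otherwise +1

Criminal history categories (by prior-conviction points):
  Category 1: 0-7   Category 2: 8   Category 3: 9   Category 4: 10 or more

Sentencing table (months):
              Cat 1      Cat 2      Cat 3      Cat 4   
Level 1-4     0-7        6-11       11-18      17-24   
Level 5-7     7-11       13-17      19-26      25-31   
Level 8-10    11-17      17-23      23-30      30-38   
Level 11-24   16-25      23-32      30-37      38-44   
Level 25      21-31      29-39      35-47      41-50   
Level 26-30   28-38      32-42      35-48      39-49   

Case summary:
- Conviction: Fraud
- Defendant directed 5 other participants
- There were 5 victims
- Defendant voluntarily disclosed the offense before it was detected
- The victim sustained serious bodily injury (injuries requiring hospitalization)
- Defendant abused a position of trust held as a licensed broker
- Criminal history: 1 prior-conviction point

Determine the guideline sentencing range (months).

28-38 months

Base offense level for fraud: 19.
S1 applies (level before this adjustment is 19 < 21, so +1): 19 + 1 = 20.
S2 applies: 20 − 1 = 19.
S3 applies: 19 + 3 = 22.
S4 applies: 22 + 2 = 24.
S5 applies (level before this adjustment is 24 ≥ 9, so +4): 24 + 4 = 28.
Final offense level: 28.
Criminal history: 1 prior point → Category 1 (0-7).
Level 28 falls in the 26-30 band.
Grid: Level 26-30 × Category 1 = 28-38 months.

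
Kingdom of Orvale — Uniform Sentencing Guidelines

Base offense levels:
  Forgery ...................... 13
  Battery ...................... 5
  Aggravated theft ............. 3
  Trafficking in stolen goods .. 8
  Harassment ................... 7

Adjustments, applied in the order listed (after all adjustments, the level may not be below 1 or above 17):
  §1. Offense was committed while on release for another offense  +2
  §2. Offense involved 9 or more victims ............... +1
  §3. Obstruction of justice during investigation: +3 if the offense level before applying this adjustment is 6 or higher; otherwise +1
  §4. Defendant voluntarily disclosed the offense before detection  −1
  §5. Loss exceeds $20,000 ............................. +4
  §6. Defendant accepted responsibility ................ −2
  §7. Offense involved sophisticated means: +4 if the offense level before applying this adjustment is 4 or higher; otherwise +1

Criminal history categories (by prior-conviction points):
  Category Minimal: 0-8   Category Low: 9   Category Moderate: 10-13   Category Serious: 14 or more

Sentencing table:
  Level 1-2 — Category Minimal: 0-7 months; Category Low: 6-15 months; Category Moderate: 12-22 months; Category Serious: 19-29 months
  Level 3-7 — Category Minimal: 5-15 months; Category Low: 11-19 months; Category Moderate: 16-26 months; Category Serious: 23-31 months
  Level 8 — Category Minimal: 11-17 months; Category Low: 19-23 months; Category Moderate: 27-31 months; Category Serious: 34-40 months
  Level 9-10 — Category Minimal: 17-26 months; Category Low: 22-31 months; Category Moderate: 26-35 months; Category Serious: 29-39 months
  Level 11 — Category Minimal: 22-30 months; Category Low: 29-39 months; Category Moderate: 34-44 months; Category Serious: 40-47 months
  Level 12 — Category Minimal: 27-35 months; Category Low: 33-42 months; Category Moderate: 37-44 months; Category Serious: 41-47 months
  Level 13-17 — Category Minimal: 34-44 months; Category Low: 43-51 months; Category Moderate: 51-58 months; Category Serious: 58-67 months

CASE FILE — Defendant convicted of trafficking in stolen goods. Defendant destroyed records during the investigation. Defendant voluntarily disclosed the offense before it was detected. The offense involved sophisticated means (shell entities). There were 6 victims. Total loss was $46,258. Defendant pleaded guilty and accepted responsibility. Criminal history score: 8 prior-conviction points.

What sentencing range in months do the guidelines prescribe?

Base offense level for trafficking in stolen goods: 8.
§2 does not apply.
§3 applies (level before this adjustment is 8 ≥ 6, so +3): 8 + 3 = 11.
§4 applies: 11 − 1 = 10.
§5 applies: 10 + 4 = 14.
§6 applies: 14 − 2 = 12.
§7 applies (level before this adjustment is 12 ≥ 4, so +4): 12 + 4 = 16.
Final offense level: 16.
Criminal history: 8 prior points → Category Minimal (0-8).
Level 16 falls in the 13-17 band.
Grid: Level 13-17 × Category Minimal = 34-44 months.

34-44 months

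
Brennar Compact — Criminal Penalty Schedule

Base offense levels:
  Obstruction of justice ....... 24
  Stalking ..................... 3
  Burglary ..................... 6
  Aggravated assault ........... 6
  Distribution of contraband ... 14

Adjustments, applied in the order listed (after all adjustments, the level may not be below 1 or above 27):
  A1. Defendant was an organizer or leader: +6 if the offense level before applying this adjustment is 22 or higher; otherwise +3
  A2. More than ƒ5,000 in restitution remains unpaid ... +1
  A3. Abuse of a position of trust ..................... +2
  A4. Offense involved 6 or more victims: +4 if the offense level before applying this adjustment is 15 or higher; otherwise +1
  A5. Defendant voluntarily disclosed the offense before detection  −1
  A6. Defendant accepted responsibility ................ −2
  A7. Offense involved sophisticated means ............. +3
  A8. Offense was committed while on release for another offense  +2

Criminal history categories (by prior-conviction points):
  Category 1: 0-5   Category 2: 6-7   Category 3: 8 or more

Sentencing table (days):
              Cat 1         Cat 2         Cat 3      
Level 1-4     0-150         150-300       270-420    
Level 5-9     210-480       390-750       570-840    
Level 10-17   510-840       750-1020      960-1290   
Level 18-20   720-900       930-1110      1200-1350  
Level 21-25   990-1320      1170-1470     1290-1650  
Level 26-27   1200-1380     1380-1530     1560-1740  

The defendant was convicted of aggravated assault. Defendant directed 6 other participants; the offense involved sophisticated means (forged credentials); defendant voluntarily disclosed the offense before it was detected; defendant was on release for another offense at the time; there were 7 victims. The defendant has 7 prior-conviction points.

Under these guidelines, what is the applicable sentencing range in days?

750-1020 days

Base offense level for aggravated assault: 6.
A1 applies (level before this adjustment is 6 < 22, so +3): 6 + 3 = 9.
A3 does not apply.
A4 applies (level before this adjustment is 9 < 15, so +1): 9 + 1 = 10.
A5 applies: 10 − 1 = 9.
A6 does not apply.
A7 applies: 9 + 3 = 12.
A8 applies: 12 + 2 = 14.
Final offense level: 14.
Criminal history: 7 prior points → Category 2 (6-7).
Level 14 falls in the 10-17 band.
Grid: Level 10-17 × Category 2 = 750-1020 days.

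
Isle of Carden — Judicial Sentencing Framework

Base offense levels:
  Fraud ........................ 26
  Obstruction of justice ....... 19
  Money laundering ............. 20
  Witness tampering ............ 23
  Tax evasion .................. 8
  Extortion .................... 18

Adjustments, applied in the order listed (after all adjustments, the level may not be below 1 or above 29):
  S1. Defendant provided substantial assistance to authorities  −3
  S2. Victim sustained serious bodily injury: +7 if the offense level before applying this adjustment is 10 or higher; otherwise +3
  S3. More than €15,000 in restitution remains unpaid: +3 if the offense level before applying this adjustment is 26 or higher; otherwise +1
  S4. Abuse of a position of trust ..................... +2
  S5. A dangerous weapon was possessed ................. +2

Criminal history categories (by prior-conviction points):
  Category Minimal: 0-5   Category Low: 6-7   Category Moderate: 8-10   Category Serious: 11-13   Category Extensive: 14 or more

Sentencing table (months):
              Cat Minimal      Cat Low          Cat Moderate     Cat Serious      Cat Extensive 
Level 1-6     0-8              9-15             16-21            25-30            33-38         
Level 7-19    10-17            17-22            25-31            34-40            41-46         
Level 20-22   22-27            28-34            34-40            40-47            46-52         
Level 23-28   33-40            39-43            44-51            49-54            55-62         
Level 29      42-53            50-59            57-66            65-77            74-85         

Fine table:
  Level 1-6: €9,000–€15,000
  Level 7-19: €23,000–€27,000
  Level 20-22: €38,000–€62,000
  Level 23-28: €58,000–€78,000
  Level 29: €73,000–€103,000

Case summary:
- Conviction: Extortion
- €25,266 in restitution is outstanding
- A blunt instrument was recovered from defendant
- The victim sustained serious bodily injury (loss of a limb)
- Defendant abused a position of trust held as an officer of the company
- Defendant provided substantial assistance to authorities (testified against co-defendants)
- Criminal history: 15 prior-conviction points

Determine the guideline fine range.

Base offense level for extortion: 18.
S1 applies: 18 − 3 = 15.
S2 applies (level before this adjustment is 15 ≥ 10, so +7): 15 + 7 = 22.
S3 applies (level before this adjustment is 22 < 26, so +1): 22 + 1 = 23.
S4 applies: 23 + 2 = 25.
S5 applies: 25 + 2 = 27.
Final offense level: 27.
Level 27 falls in the 23-28 band.
Fine table: Level 23-28 → €58,000–€78,000.

€58,000–€78,000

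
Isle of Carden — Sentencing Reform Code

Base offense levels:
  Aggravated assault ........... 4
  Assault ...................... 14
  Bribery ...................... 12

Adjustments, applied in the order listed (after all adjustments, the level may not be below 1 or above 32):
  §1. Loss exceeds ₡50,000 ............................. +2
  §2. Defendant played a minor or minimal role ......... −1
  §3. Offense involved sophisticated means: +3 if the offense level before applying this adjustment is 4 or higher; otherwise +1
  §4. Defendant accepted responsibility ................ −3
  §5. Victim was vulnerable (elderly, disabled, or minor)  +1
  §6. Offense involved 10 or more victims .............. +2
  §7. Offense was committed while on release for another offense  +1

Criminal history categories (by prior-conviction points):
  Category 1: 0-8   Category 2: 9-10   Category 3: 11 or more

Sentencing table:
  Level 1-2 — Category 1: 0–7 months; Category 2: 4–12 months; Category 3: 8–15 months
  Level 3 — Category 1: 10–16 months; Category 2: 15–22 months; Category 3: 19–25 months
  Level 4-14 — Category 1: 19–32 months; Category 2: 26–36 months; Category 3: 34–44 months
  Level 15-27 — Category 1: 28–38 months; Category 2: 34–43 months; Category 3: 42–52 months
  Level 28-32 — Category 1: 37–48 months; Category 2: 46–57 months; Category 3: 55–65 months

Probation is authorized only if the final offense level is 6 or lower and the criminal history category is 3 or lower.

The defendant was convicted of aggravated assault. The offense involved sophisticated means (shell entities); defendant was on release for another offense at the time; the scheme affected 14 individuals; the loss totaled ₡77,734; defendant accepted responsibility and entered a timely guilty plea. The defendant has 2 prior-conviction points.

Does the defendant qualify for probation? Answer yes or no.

Base offense level for aggravated assault: 4.
§1 applies: 4 + 2 = 6.
§3 applies (level before this adjustment is 6 ≥ 4, so +3): 6 + 3 = 9.
§4 applies: 9 − 3 = 6.
§6 applies: 6 + 2 = 8.
§7 applies: 8 + 1 = 9.
Final offense level: 9.
Criminal history: 2 prior points → Category 1 (0-8).
Level 9 falls in the 4-14 band.
Grid: Level 4-14 × Category 1 = 19-32 months.
Probation check: level 9 > 6 and category 1 ≤ 3 → not eligible.

No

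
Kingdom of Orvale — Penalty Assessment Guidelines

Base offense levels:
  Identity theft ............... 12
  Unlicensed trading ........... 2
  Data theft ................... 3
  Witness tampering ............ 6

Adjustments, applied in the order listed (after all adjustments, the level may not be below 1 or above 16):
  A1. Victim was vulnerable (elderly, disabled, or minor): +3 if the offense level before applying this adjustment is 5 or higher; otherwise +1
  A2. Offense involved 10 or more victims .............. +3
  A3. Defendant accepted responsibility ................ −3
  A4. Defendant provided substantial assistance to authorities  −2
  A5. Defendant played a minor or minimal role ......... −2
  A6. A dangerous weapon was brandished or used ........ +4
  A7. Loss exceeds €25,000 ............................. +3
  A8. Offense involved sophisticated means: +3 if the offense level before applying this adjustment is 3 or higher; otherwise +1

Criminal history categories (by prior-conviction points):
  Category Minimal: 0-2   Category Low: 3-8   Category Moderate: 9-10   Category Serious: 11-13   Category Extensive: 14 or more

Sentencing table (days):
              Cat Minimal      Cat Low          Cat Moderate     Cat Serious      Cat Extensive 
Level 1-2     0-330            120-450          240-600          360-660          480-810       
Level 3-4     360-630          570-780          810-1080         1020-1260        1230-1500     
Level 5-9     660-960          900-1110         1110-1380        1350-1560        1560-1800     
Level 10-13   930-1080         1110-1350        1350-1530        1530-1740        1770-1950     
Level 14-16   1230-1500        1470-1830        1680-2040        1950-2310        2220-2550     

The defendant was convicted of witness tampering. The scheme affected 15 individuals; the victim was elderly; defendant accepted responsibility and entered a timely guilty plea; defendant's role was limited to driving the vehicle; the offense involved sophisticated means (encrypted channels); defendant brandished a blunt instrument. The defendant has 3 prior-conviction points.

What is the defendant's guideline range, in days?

1470-1830 days

Base offense level for witness tampering: 6.
A1 applies (level before this adjustment is 6 ≥ 5, so +3): 6 + 3 = 9.
A2 applies: 9 + 3 = 12.
A3 applies: 12 − 3 = 9.
A4 does not apply.
A5 applies: 9 − 2 = 7.
A6 applies: 7 + 4 = 11.
A7 does not apply.
A8 applies (level before this adjustment is 11 ≥ 3, so +3): 11 + 3 = 14.
Final offense level: 14.
Criminal history: 3 prior points → Category Low (3-8).
Level 14 falls in the 14-16 band.
Grid: Level 14-16 × Category Low = 1470-1830 days.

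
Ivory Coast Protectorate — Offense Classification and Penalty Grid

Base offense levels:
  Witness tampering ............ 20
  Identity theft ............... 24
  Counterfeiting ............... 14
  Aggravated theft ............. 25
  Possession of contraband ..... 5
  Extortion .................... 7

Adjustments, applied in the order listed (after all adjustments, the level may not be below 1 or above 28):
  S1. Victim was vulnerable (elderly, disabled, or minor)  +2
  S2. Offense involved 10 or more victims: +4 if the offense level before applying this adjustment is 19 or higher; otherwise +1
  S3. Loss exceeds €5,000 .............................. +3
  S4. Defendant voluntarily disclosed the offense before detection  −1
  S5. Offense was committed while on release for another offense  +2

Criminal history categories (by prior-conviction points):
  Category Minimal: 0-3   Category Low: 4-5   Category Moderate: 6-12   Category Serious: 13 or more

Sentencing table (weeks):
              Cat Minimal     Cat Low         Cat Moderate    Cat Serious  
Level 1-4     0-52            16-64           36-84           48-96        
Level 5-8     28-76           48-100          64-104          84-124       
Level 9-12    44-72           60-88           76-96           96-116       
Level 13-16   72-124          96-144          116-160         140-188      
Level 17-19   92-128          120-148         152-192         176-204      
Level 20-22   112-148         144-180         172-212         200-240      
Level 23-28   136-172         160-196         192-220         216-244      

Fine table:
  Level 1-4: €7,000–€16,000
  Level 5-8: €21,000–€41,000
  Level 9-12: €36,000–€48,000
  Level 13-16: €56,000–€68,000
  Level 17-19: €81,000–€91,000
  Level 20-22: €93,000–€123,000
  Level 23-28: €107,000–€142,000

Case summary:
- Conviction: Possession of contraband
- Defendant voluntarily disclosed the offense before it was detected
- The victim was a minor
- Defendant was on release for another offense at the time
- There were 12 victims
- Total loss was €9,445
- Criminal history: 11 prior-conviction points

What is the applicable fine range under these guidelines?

Base offense level for possession of contraband: 5.
S1 applies: 5 + 2 = 7.
S2 applies (level before this adjustment is 7 < 19, so +1): 7 + 1 = 8.
S3 applies: 8 + 3 = 11.
S4 applies: 11 − 1 = 10.
S5 applies: 10 + 2 = 12.
Final offense level: 12.
Level 12 falls in the 9-12 band.
Fine table: Level 9-12 → €36,000–€48,000.

€36,000–€48,000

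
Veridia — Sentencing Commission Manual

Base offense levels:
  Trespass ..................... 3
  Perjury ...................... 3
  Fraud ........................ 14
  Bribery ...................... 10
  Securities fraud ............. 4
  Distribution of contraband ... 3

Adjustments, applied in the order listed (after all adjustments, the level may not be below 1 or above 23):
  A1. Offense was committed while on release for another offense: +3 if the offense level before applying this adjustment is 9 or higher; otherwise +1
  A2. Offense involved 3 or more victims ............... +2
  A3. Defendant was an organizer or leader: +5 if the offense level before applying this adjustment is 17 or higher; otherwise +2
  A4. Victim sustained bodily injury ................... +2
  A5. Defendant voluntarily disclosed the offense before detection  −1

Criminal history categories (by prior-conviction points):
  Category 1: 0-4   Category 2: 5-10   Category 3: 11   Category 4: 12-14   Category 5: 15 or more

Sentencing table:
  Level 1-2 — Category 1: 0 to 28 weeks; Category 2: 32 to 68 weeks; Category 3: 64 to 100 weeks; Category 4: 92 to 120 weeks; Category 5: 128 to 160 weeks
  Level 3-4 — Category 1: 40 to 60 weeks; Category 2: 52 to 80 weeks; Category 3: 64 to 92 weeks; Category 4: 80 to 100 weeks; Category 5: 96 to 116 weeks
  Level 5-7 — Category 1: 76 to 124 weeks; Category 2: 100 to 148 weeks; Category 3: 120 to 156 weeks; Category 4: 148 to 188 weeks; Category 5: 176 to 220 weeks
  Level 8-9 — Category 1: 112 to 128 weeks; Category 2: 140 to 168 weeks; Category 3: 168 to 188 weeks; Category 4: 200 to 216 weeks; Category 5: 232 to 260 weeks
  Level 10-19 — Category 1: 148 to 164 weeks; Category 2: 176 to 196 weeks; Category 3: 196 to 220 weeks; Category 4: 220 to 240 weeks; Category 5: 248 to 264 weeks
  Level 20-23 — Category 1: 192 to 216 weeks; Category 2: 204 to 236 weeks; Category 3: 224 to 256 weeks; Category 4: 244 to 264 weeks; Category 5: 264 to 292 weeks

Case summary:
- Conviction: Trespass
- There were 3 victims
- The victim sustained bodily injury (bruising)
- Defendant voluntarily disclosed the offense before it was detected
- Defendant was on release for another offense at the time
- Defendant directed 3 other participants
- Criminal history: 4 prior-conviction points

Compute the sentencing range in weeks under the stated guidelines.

Base offense level for trespass: 3.
A1 applies (level before this adjustment is 3 < 9, so +1): 3 + 1 = 4.
A2 applies: 4 + 2 = 6.
A3 applies (level before this adjustment is 6 < 17, so +2): 6 + 2 = 8.
A4 applies: 8 + 2 = 10.
A5 applies: 10 − 1 = 9.
Final offense level: 9.
Criminal history: 4 prior points → Category 1 (0-4).
Level 9 falls in the 8-9 band.
Grid: Level 8-9 × Category 1 = 112-128 weeks.

112-128 weeks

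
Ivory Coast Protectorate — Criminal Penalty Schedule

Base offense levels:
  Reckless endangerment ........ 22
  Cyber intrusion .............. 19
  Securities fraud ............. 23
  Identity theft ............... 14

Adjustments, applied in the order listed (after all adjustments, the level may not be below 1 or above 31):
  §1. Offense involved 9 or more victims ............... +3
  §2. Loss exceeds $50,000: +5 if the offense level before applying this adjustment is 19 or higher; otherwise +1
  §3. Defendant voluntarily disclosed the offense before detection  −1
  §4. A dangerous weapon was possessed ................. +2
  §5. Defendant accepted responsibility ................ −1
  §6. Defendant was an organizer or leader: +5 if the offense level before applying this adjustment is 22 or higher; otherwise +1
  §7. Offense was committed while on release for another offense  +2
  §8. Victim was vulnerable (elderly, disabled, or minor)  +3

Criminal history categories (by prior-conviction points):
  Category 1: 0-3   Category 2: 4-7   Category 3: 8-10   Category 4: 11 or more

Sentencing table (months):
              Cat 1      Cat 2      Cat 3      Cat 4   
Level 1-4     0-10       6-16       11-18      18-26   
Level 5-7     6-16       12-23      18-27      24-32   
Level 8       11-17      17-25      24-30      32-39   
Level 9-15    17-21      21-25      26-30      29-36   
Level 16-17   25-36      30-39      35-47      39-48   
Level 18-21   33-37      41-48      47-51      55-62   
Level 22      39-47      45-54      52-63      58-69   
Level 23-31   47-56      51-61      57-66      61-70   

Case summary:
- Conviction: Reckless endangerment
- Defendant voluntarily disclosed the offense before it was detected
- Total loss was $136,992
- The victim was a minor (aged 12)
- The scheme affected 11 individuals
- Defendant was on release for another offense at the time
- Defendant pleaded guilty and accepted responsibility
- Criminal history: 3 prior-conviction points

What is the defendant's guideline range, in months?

47-56 months

Base offense level for reckless endangerment: 22.
§1 applies: 22 + 3 = 25.
§2 applies (level before this adjustment is 25 ≥ 19, so +5): 25 + 5 = 30.
§3 applies: 30 − 1 = 29.
§4 does not apply.
§5 applies: 29 − 1 = 28.
§6 does not apply.
§7 applies: 28 + 2 = 30.
§8 applies: 30 + 3 = 33.
Level 33 exceeds the maximum of 31; capped at 31.
Final offense level: 31.
Criminal history: 3 prior points → Category 1 (0-3).
Level 31 falls in the 23-31 band.
Grid: Level 23-31 × Category 1 = 47-56 months.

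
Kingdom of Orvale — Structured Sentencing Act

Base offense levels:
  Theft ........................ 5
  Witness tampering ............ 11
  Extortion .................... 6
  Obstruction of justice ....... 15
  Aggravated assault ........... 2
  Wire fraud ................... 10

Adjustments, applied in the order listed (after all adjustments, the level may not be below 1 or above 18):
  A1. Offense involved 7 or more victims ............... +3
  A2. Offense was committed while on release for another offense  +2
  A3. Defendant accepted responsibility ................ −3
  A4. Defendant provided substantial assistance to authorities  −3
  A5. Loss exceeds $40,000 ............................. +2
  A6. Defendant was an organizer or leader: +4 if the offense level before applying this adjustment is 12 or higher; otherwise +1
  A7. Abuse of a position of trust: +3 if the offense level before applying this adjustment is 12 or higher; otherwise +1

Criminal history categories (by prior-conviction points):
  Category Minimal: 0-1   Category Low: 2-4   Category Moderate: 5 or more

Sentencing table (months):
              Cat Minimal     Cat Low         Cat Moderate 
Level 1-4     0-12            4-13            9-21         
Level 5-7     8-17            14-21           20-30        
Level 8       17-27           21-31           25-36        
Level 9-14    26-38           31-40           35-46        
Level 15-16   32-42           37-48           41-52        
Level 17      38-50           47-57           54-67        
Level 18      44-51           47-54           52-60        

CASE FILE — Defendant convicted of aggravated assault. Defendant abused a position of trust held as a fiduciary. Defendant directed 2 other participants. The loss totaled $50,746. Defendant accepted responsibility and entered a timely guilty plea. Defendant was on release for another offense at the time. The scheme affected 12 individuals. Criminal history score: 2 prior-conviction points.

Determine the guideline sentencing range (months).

21-31 months

Base offense level for aggravated assault: 2.
A1 applies: 2 + 3 = 5.
A2 applies: 5 + 2 = 7.
A3 applies: 7 − 3 = 4.
A4 does not apply.
A5 applies: 4 + 2 = 6.
A6 applies (level before this adjustment is 6 < 12, so +1): 6 + 1 = 7.
A7 applies (level before this adjustment is 7 < 12, so +1): 7 + 1 = 8.
Final offense level: 8.
Criminal history: 2 prior points → Category Low (2-4).
Level 8 falls in the 8 band.
Grid: Level 8 × Category Low = 21-31 months.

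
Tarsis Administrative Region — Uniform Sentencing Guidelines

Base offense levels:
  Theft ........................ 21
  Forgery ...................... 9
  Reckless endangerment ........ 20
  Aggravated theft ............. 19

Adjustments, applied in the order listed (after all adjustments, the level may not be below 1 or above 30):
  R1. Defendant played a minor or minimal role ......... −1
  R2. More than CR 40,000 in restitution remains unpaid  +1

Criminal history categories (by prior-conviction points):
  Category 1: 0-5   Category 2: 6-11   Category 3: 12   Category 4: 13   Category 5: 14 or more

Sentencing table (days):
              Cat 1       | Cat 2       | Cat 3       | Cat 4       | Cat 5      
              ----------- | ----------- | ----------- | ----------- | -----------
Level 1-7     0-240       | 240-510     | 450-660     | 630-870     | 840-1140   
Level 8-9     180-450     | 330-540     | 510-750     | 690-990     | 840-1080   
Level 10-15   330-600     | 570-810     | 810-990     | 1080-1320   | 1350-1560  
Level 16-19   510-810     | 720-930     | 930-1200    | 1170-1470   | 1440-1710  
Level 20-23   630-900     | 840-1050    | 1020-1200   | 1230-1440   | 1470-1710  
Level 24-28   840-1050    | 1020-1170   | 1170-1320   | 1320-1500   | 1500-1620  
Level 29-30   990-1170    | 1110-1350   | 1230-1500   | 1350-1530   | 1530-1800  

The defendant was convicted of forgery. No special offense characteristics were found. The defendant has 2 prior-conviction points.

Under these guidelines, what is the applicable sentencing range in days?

180-450 days

Base offense level for forgery: 9.
Final offense level: 9.
Criminal history: 2 prior points → Category 1 (0-5).
Level 9 falls in the 8-9 band.
Grid: Level 8-9 × Category 1 = 180-450 days.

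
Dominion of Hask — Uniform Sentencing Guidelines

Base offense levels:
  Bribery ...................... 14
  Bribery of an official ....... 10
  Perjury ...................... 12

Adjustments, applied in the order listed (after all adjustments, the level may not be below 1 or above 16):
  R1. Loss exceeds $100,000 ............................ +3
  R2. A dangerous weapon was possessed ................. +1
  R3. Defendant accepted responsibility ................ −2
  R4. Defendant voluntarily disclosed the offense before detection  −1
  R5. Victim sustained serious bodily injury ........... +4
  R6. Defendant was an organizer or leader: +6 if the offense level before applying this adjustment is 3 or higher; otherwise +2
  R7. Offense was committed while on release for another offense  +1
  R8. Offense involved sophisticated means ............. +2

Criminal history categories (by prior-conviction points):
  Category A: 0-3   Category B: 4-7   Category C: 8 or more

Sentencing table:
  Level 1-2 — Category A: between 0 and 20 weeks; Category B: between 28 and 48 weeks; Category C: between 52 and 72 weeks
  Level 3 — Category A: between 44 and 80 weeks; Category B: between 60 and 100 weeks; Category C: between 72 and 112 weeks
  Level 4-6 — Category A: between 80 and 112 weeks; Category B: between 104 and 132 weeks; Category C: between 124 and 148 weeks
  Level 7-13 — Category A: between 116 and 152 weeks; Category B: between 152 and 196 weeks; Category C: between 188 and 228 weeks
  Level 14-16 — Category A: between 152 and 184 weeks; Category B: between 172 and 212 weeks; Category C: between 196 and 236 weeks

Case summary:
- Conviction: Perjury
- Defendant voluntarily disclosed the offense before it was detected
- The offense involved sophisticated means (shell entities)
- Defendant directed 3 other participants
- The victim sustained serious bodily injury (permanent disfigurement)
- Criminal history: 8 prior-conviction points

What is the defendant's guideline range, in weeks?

196-236 weeks

Base offense level for perjury: 12.
R1 does not apply.
R2 does not apply.
R3 does not apply.
R4 applies: 12 − 1 = 11.
R5 applies: 11 + 4 = 15.
R6 applies (level before this adjustment is 15 ≥ 3, so +6): 15 + 6 = 21.
R7 does not apply.
R8 applies: 21 + 2 = 23.
Level 23 exceeds the maximum of 16; capped at 16.
Final offense level: 16.
Criminal history: 8 prior points → Category C (8+).
Level 16 falls in the 14-16 band.
Grid: Level 14-16 × Category C = 196-236 weeks.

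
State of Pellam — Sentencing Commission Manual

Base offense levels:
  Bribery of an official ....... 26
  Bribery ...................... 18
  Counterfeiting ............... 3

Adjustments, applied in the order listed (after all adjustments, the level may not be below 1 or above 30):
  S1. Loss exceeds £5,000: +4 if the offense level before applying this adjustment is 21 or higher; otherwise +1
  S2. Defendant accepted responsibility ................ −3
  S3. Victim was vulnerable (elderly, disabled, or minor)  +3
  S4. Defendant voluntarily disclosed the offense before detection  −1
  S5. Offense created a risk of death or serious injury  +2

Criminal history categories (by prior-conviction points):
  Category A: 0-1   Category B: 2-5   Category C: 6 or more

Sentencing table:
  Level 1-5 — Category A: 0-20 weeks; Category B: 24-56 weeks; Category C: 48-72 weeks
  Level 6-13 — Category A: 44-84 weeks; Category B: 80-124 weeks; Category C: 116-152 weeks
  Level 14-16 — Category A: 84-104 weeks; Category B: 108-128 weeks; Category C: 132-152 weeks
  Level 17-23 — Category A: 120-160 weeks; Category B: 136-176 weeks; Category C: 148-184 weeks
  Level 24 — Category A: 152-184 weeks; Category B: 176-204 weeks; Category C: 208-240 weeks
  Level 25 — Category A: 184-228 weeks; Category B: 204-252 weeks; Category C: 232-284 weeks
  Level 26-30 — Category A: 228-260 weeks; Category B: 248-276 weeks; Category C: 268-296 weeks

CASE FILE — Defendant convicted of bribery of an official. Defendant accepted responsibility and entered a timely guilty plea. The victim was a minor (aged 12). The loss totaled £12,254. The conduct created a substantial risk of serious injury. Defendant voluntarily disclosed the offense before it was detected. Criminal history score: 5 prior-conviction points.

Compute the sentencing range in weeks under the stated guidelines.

Base offense level for bribery of an official: 26.
S1 applies (level before this adjustment is 26 ≥ 21, so +4): 26 + 4 = 30.
S2 applies: 30 − 3 = 27.
S3 applies: 27 + 3 = 30.
S4 applies: 30 − 1 = 29.
S5 applies: 29 + 2 = 31.
Level 31 exceeds the maximum of 30; capped at 30.
Final offense level: 30.
Criminal history: 5 prior points → Category B (2-5).
Level 30 falls in the 26-30 band.
Grid: Level 26-30 × Category B = 248-276 weeks.

248-276 weeks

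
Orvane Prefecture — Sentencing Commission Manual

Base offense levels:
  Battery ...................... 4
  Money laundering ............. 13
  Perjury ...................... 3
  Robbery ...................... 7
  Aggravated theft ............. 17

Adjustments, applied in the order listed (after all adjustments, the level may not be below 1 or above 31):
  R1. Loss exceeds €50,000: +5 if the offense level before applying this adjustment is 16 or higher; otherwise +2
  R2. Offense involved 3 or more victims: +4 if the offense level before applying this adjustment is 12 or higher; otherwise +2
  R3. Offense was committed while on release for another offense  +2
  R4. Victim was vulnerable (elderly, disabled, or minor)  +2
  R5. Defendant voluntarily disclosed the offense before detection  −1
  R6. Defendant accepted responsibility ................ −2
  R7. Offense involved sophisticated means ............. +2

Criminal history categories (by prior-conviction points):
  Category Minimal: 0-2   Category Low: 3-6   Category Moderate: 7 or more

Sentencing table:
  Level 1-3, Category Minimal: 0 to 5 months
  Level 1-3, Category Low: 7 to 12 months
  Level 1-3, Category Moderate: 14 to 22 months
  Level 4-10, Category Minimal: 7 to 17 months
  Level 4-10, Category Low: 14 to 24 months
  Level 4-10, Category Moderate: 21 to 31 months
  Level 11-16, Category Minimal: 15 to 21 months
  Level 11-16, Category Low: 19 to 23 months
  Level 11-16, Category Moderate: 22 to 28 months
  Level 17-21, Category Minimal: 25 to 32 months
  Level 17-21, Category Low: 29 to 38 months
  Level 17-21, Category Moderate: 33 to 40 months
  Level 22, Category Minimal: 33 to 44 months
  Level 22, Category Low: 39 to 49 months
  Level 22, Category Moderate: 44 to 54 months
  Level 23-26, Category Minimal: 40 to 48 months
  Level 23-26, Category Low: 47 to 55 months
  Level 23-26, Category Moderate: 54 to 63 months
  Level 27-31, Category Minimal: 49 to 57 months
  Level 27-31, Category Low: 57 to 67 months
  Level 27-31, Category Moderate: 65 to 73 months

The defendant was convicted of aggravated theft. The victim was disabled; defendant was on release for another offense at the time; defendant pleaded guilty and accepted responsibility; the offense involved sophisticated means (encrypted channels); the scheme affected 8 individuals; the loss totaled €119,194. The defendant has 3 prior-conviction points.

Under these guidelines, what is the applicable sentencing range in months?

Base offense level for aggravated theft: 17.
R1 applies (level before this adjustment is 17 ≥ 16, so +5): 17 + 5 = 22.
R2 applies (level before this adjustment is 22 ≥ 12, so +4): 22 + 4 = 26.
R3 applies: 26 + 2 = 28.
R4 applies: 28 + 2 = 30.
R6 applies: 30 − 2 = 28.
R7 applies: 28 + 2 = 30.
Final offense level: 30.
Criminal history: 3 prior points → Category Low (3-6).
Level 30 falls in the 27-31 band.
Grid: Level 27-31 × Category Low = 57-67 months.

57-67 months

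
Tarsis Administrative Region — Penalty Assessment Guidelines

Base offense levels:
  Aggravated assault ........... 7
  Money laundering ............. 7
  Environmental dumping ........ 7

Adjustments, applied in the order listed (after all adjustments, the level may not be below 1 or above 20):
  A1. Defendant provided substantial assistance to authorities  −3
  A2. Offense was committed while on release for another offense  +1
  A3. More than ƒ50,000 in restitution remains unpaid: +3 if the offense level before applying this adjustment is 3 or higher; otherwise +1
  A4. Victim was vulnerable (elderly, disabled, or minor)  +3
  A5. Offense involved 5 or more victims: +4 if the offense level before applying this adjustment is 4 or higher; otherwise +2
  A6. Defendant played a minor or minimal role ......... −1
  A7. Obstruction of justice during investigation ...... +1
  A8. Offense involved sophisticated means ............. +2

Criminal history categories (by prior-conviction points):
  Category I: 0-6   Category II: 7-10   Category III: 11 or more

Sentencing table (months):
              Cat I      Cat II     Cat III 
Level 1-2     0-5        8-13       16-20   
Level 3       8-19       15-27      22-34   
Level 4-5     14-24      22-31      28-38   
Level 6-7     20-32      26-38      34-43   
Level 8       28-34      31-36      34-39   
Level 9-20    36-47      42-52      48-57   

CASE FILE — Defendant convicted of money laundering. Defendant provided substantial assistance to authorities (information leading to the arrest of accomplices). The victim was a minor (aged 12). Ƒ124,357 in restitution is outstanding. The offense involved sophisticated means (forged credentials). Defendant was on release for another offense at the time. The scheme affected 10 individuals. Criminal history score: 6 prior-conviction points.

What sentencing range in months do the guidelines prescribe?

36-47 months

Base offense level for money laundering: 7.
A1 applies: 7 − 3 = 4.
A2 applies: 4 + 1 = 5.
A3 applies (level before this adjustment is 5 ≥ 3, so +3): 5 + 3 = 8.
A4 applies: 8 + 3 = 11.
A5 applies (level before this adjustment is 11 ≥ 4, so +4): 11 + 4 = 15.
A8 applies: 15 + 2 = 17.
Final offense level: 17.
Criminal history: 6 prior points → Category I (0-6).
Level 17 falls in the 9-20 band.
Grid: Level 9-20 × Category I = 36-47 months.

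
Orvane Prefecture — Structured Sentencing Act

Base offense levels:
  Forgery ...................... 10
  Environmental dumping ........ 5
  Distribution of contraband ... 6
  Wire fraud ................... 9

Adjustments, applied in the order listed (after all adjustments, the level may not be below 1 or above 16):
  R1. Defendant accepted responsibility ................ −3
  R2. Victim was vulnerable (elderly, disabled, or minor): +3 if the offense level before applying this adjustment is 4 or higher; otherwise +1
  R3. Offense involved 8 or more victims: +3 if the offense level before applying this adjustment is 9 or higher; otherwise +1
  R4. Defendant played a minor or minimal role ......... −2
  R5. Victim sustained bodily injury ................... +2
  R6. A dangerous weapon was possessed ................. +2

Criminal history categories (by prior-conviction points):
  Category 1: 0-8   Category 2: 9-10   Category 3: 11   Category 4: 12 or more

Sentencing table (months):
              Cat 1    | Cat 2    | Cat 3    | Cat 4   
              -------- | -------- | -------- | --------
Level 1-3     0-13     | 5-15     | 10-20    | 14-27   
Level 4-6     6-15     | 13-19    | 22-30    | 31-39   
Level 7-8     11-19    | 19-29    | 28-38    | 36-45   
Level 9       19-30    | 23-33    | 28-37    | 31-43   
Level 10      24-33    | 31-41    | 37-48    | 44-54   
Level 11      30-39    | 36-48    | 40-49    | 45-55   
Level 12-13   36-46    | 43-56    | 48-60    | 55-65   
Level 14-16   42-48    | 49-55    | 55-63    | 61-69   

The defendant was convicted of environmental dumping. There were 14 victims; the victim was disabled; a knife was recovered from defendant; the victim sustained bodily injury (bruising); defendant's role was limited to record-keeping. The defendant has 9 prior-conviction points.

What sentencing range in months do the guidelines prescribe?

36-48 months

Base offense level for environmental dumping: 5.
R1 does not apply.
R2 applies (level before this adjustment is 5 ≥ 4, so +3): 5 + 3 = 8.
R3 applies (level before this adjustment is 8 < 9, so +1): 8 + 1 = 9.
R4 applies: 9 − 2 = 7.
R5 applies: 7 + 2 = 9.
R6 applies: 9 + 2 = 11.
Final offense level: 11.
Criminal history: 9 prior points → Category 2 (9-10).
Level 11 falls in the 11 band.
Grid: Level 11 × Category 2 = 36-48 months.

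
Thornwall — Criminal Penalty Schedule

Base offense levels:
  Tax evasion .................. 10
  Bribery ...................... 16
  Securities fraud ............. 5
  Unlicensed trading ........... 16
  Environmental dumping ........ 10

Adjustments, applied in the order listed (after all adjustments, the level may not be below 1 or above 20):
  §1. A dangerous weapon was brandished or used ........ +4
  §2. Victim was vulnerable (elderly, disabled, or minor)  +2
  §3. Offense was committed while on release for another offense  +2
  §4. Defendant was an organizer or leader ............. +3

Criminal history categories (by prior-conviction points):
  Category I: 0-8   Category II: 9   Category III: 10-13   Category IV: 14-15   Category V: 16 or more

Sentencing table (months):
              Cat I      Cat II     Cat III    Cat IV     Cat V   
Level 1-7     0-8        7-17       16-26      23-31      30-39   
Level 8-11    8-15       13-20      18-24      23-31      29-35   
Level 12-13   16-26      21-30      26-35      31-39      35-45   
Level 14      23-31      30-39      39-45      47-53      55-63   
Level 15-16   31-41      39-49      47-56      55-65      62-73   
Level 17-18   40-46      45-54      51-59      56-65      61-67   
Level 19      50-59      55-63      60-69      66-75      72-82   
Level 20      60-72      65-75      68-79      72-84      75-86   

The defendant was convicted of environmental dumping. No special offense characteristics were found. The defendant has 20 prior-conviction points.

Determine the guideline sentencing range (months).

Base offense level for environmental dumping: 10.
Final offense level: 10.
Criminal history: 20 prior points → Category V (16+).
Level 10 falls in the 8-11 band.
Grid: Level 8-11 × Category V = 29-35 months.

29-35 months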